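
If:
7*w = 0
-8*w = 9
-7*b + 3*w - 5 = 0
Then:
No Solution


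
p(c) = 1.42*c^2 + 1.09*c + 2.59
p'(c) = 2.84*c + 1.09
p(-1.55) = 4.31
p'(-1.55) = -3.31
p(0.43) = 3.32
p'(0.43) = 2.31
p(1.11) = 5.55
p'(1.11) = 4.24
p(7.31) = 86.44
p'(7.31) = 21.85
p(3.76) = 26.76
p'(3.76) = 11.77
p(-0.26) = 2.40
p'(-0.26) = 0.35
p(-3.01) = 12.17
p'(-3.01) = -7.46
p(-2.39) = 8.10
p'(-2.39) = -5.70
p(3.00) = 18.64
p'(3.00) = 9.61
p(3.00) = 18.64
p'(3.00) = 9.61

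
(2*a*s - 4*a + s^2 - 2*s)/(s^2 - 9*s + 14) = (2*a + s)/(s - 7)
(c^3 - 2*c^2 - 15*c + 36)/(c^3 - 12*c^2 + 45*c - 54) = (c + 4)/(c - 6)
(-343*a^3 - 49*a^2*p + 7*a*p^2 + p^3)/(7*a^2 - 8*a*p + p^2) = (49*a^2 + 14*a*p + p^2)/(-a + p)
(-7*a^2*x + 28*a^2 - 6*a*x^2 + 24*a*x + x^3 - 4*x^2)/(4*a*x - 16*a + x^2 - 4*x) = (-7*a^2 - 6*a*x + x^2)/(4*a + x)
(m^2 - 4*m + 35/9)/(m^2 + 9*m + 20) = (m^2 - 4*m + 35/9)/(m^2 + 9*m + 20)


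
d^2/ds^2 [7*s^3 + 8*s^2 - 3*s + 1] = 42*s + 16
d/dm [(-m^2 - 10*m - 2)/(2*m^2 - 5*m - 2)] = (25*m^2 + 12*m + 10)/(4*m^4 - 20*m^3 + 17*m^2 + 20*m + 4)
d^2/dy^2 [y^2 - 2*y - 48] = 2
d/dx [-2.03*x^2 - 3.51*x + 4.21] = -4.06*x - 3.51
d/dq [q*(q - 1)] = 2*q - 1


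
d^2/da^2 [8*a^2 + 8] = 16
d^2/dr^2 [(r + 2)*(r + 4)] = 2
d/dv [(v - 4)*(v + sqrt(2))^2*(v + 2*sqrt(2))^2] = (v + sqrt(2))*(v + 2*sqrt(2))*(2*(v - 4)*(v + sqrt(2)) + 2*(v - 4)*(v + 2*sqrt(2)) + (v + sqrt(2))*(v + 2*sqrt(2)))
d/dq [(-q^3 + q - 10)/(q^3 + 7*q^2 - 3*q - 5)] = (-7*q^4 + 4*q^3 + 38*q^2 + 140*q - 35)/(q^6 + 14*q^5 + 43*q^4 - 52*q^3 - 61*q^2 + 30*q + 25)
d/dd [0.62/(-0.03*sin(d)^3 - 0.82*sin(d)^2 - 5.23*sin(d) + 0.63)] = (0.0558*sin(d)^2 + 1.0168*sin(d) + 3.2426)*cos(d)/(0.03*sin(d)^3 + 0.82*sin(d)^2 + 5.23*sin(d) - 0.63)^2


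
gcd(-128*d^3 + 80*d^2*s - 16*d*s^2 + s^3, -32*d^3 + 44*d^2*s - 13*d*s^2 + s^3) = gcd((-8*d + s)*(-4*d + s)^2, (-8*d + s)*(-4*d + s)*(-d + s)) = 32*d^2 - 12*d*s + s^2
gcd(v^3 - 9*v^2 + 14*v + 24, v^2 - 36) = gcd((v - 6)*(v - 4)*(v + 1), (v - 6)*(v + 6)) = v - 6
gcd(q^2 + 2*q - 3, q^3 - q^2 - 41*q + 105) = 1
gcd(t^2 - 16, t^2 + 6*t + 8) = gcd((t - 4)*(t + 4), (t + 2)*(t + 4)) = t + 4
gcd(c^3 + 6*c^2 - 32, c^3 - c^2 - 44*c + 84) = c - 2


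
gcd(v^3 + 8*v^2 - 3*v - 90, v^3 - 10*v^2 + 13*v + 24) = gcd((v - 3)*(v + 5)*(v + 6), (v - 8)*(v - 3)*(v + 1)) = v - 3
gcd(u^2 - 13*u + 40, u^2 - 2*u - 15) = u - 5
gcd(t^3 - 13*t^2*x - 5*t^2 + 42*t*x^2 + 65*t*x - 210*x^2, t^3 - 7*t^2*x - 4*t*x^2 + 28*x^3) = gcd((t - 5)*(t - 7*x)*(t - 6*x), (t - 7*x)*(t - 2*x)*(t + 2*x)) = -t + 7*x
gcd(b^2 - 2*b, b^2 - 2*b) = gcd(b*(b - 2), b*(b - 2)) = b^2 - 2*b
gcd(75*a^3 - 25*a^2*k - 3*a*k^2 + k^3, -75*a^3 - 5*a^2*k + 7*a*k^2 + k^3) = 15*a^2 - 2*a*k - k^2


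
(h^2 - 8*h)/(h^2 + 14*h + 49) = h*(h - 8)/(h^2 + 14*h + 49)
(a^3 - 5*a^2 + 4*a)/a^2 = a - 5 + 4/a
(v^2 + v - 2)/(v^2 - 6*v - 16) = (v - 1)/(v - 8)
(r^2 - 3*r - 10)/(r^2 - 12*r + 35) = (r + 2)/(r - 7)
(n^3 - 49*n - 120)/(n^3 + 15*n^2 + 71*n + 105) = (n - 8)/(n + 7)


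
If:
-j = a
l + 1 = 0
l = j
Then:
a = 1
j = -1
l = -1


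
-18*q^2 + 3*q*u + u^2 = (-3*q + u)*(6*q + u)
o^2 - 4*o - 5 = (o - 5)*(o + 1)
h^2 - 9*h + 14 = (h - 7)*(h - 2)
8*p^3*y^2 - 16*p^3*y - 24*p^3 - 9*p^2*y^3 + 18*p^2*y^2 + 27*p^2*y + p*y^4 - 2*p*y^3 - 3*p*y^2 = (-8*p + y)*(-p + y)*(y - 3)*(p*y + p)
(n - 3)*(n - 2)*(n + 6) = n^3 + n^2 - 24*n + 36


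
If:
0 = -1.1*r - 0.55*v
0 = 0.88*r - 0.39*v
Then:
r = 0.00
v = 0.00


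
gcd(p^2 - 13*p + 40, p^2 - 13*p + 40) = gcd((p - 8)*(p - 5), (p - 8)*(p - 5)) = p^2 - 13*p + 40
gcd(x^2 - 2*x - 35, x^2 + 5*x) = x + 5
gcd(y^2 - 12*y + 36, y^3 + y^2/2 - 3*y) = 1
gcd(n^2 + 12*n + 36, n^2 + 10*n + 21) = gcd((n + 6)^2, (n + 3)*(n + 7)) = 1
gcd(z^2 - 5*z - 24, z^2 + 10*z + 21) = z + 3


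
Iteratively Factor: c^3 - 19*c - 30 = (c + 2)*(c^2 - 2*c - 15) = (c + 2)*(c + 3)*(c - 5)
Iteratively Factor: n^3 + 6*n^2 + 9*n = (n)*(n^2 + 6*n + 9) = n*(n + 3)*(n + 3)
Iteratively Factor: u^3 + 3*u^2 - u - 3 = (u + 1)*(u^2 + 2*u - 3) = (u + 1)*(u + 3)*(u - 1)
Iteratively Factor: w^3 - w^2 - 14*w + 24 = (w - 3)*(w^2 + 2*w - 8) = (w - 3)*(w - 2)*(w + 4)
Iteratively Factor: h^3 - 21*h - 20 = (h - 5)*(h^2 + 5*h + 4) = (h - 5)*(h + 4)*(h + 1)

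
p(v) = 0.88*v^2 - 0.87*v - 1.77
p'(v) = 1.76*v - 0.87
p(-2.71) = 7.05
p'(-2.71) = -5.64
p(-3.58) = 12.62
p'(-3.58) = -7.17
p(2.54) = 1.70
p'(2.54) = 3.60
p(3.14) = 4.17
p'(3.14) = 4.66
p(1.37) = -1.31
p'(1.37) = 1.54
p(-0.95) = -0.15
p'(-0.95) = -2.54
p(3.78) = 7.52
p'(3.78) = 5.78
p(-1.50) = 1.52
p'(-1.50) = -3.51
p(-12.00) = 135.39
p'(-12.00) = -21.99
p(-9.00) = 77.34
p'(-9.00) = -16.71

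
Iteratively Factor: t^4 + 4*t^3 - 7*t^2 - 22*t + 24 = (t + 3)*(t^3 + t^2 - 10*t + 8) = (t + 3)*(t + 4)*(t^2 - 3*t + 2) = (t - 2)*(t + 3)*(t + 4)*(t - 1)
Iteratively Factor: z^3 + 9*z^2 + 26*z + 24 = (z + 3)*(z^2 + 6*z + 8) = (z + 3)*(z + 4)*(z + 2)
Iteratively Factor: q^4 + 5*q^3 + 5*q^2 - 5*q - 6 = (q - 1)*(q^3 + 6*q^2 + 11*q + 6) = (q - 1)*(q + 1)*(q^2 + 5*q + 6) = (q - 1)*(q + 1)*(q + 3)*(q + 2)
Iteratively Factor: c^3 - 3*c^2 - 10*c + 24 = (c + 3)*(c^2 - 6*c + 8) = (c - 2)*(c + 3)*(c - 4)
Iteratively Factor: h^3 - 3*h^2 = (h)*(h^2 - 3*h) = h*(h - 3)*(h)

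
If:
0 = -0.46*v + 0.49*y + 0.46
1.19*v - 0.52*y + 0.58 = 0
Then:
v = -1.52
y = -2.37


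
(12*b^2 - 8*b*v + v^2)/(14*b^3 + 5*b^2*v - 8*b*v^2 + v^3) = (-6*b + v)/(-7*b^2 - 6*b*v + v^2)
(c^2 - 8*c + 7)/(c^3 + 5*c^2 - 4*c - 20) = (c^2 - 8*c + 7)/(c^3 + 5*c^2 - 4*c - 20)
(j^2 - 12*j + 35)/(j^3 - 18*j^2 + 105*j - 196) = (j - 5)/(j^2 - 11*j + 28)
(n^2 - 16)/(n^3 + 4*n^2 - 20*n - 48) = (n + 4)/(n^2 + 8*n + 12)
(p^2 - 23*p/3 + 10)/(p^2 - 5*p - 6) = (p - 5/3)/(p + 1)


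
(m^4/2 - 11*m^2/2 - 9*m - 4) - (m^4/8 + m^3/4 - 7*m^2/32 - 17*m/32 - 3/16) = 3*m^4/8 - m^3/4 - 169*m^2/32 - 271*m/32 - 61/16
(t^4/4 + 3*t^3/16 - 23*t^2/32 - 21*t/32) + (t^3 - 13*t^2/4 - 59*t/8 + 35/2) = t^4/4 + 19*t^3/16 - 127*t^2/32 - 257*t/32 + 35/2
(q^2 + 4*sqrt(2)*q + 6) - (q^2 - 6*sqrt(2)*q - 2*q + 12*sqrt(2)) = 2*q + 10*sqrt(2)*q - 12*sqrt(2) + 6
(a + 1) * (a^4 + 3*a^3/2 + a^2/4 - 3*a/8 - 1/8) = a^5 + 5*a^4/2 + 7*a^3/4 - a^2/8 - a/2 - 1/8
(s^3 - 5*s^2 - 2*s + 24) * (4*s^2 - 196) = 4*s^5 - 20*s^4 - 204*s^3 + 1076*s^2 + 392*s - 4704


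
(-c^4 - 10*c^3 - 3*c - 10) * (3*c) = -3*c^5 - 30*c^4 - 9*c^2 - 30*c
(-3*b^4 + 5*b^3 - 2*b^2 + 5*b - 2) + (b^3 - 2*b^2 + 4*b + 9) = -3*b^4 + 6*b^3 - 4*b^2 + 9*b + 7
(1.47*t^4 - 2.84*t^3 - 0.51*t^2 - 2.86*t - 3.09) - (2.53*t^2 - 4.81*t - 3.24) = 1.47*t^4 - 2.84*t^3 - 3.04*t^2 + 1.95*t + 0.15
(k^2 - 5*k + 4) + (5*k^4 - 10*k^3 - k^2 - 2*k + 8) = 5*k^4 - 10*k^3 - 7*k + 12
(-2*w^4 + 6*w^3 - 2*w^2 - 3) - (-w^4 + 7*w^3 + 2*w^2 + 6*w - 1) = -w^4 - w^3 - 4*w^2 - 6*w - 2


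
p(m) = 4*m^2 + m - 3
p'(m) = 8*m + 1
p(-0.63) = -2.04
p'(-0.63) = -4.04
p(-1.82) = 8.43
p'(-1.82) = -13.56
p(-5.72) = 122.15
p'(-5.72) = -44.76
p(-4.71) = 81.03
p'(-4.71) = -36.68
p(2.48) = 24.08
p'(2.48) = 20.84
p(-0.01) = -3.01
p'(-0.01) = 0.92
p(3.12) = 39.06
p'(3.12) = 25.96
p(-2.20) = 14.16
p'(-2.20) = -16.60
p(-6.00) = 135.00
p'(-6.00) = -47.00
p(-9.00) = 312.00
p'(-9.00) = -71.00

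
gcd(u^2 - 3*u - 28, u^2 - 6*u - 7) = u - 7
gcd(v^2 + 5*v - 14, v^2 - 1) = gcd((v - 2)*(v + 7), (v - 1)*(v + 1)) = 1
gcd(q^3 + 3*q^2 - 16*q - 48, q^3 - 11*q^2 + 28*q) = q - 4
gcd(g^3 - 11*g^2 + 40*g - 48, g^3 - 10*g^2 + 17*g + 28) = g - 4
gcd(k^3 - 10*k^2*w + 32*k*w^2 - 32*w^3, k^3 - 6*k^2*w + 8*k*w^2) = k^2 - 6*k*w + 8*w^2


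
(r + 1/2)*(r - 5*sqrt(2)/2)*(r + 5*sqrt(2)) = r^3 + r^2/2 + 5*sqrt(2)*r^2/2 - 25*r + 5*sqrt(2)*r/4 - 25/2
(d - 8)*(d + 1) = d^2 - 7*d - 8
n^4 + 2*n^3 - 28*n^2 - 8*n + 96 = (n - 4)*(n - 2)*(n + 2)*(n + 6)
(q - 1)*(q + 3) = q^2 + 2*q - 3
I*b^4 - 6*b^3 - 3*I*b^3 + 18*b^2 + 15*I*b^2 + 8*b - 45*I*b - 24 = (b - 3)*(b - I)*(b + 8*I)*(I*b + 1)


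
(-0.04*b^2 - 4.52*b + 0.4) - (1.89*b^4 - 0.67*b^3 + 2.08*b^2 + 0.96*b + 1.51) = -1.89*b^4 + 0.67*b^3 - 2.12*b^2 - 5.48*b - 1.11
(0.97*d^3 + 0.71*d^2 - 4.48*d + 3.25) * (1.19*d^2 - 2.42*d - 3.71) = 1.1543*d^5 - 1.5025*d^4 - 10.6481*d^3 + 12.075*d^2 + 8.7558*d - 12.0575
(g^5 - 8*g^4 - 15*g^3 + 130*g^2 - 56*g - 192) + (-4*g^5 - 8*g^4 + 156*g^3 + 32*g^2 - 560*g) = -3*g^5 - 16*g^4 + 141*g^3 + 162*g^2 - 616*g - 192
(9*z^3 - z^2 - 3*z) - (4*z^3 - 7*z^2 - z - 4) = 5*z^3 + 6*z^2 - 2*z + 4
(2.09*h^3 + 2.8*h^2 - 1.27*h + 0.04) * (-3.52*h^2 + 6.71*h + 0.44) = -7.3568*h^5 + 4.1679*h^4 + 24.178*h^3 - 7.4305*h^2 - 0.2904*h + 0.0176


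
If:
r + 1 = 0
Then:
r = -1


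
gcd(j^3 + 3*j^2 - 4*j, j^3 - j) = j^2 - j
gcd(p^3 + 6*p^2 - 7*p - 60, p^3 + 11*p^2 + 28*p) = p + 4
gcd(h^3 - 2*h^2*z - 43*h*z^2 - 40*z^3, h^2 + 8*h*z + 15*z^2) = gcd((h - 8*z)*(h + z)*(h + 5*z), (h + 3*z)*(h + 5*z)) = h + 5*z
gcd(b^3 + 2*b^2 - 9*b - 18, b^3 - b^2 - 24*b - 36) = b^2 + 5*b + 6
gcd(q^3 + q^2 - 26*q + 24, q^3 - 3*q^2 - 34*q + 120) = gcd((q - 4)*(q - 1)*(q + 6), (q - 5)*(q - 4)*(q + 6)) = q^2 + 2*q - 24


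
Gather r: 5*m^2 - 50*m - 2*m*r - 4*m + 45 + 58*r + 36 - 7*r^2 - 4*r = 5*m^2 - 54*m - 7*r^2 + r*(54 - 2*m) + 81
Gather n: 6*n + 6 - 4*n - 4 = 2*n + 2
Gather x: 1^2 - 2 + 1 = 0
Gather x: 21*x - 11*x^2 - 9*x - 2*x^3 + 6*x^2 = -2*x^3 - 5*x^2 + 12*x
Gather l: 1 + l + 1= l + 2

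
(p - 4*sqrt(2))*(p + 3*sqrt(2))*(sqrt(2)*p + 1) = sqrt(2)*p^3 - p^2 - 25*sqrt(2)*p - 24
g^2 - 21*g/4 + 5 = (g - 4)*(g - 5/4)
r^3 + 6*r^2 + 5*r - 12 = (r - 1)*(r + 3)*(r + 4)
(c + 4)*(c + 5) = c^2 + 9*c + 20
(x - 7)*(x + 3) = x^2 - 4*x - 21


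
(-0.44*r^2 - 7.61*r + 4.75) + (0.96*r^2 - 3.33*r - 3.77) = 0.52*r^2 - 10.94*r + 0.98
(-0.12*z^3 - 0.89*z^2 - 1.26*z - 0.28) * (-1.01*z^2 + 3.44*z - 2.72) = 0.1212*z^5 + 0.4861*z^4 - 1.4626*z^3 - 1.6308*z^2 + 2.464*z + 0.7616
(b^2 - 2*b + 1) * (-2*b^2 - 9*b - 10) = -2*b^4 - 5*b^3 + 6*b^2 + 11*b - 10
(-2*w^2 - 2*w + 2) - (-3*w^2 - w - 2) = w^2 - w + 4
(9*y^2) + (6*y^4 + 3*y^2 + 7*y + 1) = 6*y^4 + 12*y^2 + 7*y + 1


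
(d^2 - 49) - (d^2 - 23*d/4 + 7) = 23*d/4 - 56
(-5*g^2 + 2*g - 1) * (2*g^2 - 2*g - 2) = -10*g^4 + 14*g^3 + 4*g^2 - 2*g + 2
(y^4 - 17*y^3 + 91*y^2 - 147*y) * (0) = 0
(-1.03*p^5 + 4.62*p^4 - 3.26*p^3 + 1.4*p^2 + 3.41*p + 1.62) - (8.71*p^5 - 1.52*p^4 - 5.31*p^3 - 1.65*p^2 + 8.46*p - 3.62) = -9.74*p^5 + 6.14*p^4 + 2.05*p^3 + 3.05*p^2 - 5.05*p + 5.24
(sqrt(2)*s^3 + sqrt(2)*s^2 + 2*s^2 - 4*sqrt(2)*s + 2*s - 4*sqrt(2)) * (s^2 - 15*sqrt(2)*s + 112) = sqrt(2)*s^5 - 28*s^4 + sqrt(2)*s^4 - 28*s^3 + 78*sqrt(2)*s^3 + 78*sqrt(2)*s^2 + 344*s^2 - 448*sqrt(2)*s + 344*s - 448*sqrt(2)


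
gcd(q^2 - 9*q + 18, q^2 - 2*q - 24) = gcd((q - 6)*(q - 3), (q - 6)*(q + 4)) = q - 6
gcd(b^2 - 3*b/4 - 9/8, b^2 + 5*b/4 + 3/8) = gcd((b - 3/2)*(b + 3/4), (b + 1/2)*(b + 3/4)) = b + 3/4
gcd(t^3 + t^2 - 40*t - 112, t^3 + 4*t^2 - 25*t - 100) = t + 4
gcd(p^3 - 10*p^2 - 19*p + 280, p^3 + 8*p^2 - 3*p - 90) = p + 5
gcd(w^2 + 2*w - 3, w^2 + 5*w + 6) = w + 3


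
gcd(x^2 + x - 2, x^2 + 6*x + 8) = x + 2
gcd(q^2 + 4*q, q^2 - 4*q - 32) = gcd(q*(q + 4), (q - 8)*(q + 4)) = q + 4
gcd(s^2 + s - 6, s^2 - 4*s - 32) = 1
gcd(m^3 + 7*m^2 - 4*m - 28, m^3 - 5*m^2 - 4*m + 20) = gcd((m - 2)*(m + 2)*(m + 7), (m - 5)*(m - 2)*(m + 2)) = m^2 - 4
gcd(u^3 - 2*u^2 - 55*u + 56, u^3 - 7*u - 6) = 1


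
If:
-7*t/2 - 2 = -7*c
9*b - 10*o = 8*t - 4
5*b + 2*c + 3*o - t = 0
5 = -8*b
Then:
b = -5/8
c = -935/2688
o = 143/168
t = -1703/1344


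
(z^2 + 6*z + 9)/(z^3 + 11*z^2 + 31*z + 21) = (z + 3)/(z^2 + 8*z + 7)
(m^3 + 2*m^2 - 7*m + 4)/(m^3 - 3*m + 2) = (m + 4)/(m + 2)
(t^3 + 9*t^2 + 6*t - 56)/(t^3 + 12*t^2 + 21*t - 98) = (t + 4)/(t + 7)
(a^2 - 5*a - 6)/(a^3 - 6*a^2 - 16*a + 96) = (a + 1)/(a^2 - 16)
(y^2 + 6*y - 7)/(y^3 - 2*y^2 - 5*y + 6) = (y + 7)/(y^2 - y - 6)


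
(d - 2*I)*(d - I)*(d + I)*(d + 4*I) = d^4 + 2*I*d^3 + 9*d^2 + 2*I*d + 8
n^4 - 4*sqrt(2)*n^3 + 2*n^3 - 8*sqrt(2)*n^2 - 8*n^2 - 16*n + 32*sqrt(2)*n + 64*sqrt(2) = (n + 2)*(n - 4*sqrt(2))*(n - 2*sqrt(2))*(n + 2*sqrt(2))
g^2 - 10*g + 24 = (g - 6)*(g - 4)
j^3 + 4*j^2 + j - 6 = (j - 1)*(j + 2)*(j + 3)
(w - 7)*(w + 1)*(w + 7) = w^3 + w^2 - 49*w - 49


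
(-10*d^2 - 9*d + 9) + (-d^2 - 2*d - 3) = -11*d^2 - 11*d + 6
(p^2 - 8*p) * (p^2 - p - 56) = p^4 - 9*p^3 - 48*p^2 + 448*p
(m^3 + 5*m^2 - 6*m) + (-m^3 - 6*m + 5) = 5*m^2 - 12*m + 5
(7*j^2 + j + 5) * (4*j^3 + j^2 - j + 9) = 28*j^5 + 11*j^4 + 14*j^3 + 67*j^2 + 4*j + 45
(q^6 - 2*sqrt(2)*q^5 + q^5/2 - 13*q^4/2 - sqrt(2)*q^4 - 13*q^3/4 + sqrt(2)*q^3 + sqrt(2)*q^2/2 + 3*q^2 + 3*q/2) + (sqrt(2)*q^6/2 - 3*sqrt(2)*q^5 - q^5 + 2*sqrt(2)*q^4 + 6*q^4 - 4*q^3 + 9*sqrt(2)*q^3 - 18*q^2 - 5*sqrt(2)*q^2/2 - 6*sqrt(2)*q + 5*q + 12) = sqrt(2)*q^6/2 + q^6 - 5*sqrt(2)*q^5 - q^5/2 - q^4/2 + sqrt(2)*q^4 - 29*q^3/4 + 10*sqrt(2)*q^3 - 15*q^2 - 2*sqrt(2)*q^2 - 6*sqrt(2)*q + 13*q/2 + 12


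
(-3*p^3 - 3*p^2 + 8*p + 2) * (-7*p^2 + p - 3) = 21*p^5 + 18*p^4 - 50*p^3 + 3*p^2 - 22*p - 6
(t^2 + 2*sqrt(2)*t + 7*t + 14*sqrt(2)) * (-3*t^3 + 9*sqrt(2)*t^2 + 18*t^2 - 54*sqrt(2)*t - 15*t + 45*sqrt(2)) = -3*t^5 - 3*t^4 + 3*sqrt(2)*t^4 + 3*sqrt(2)*t^3 + 147*t^3 - 111*sqrt(2)*t^2 - 69*t^2 - 1332*t + 105*sqrt(2)*t + 1260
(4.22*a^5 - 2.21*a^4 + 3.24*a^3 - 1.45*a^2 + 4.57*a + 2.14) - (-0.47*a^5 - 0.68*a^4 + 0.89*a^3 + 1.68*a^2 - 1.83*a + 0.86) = 4.69*a^5 - 1.53*a^4 + 2.35*a^3 - 3.13*a^2 + 6.4*a + 1.28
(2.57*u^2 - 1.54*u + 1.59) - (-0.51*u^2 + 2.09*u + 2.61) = 3.08*u^2 - 3.63*u - 1.02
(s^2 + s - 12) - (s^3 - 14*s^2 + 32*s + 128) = -s^3 + 15*s^2 - 31*s - 140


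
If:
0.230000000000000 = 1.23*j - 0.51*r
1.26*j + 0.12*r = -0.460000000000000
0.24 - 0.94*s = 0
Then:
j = -0.26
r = -1.08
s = 0.26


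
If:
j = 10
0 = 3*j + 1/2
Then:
No Solution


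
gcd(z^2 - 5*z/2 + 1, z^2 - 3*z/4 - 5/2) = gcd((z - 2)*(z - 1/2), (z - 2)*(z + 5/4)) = z - 2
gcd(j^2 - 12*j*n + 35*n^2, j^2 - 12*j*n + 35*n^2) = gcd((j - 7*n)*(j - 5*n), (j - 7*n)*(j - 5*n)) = j^2 - 12*j*n + 35*n^2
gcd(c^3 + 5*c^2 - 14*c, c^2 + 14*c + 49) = c + 7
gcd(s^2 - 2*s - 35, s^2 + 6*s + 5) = s + 5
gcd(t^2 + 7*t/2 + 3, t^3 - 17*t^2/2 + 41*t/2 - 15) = 1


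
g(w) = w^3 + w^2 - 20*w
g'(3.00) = 13.00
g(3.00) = -24.00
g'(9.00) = 241.00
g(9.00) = 630.00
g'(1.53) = -9.92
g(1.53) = -24.68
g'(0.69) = -17.19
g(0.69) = -13.00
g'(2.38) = 1.75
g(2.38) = -28.45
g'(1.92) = -5.10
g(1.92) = -27.64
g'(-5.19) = 50.43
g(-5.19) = -9.06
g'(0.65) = -17.43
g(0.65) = -12.30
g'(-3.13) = 3.13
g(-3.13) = 41.73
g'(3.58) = 25.61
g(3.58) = -12.90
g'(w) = 3*w^2 + 2*w - 20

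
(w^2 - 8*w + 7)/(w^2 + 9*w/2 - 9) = 2*(w^2 - 8*w + 7)/(2*w^2 + 9*w - 18)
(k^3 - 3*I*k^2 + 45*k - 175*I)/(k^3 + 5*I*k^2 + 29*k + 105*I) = (k - 5*I)/(k + 3*I)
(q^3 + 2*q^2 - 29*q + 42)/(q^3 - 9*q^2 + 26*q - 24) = (q + 7)/(q - 4)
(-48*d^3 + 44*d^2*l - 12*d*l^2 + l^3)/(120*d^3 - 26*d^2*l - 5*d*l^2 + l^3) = (-2*d + l)/(5*d + l)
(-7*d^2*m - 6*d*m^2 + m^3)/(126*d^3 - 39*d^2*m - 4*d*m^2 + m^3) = m*(-d - m)/(18*d^2 - 3*d*m - m^2)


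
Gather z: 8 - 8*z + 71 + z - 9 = 70 - 7*z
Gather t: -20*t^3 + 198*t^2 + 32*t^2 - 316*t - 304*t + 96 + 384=-20*t^3 + 230*t^2 - 620*t + 480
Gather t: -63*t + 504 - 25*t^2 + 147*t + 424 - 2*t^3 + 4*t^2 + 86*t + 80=-2*t^3 - 21*t^2 + 170*t + 1008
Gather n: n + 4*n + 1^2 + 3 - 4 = 5*n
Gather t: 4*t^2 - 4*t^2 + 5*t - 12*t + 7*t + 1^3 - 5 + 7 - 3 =0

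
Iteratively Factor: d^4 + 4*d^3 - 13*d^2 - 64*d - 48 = (d + 4)*(d^3 - 13*d - 12) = (d + 1)*(d + 4)*(d^2 - d - 12) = (d - 4)*(d + 1)*(d + 4)*(d + 3)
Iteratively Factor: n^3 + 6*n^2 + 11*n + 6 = (n + 3)*(n^2 + 3*n + 2) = (n + 1)*(n + 3)*(n + 2)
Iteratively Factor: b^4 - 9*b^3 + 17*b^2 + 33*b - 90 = (b - 3)*(b^3 - 6*b^2 - b + 30) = (b - 3)^2*(b^2 - 3*b - 10) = (b - 5)*(b - 3)^2*(b + 2)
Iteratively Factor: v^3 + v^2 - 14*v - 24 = (v + 3)*(v^2 - 2*v - 8) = (v + 2)*(v + 3)*(v - 4)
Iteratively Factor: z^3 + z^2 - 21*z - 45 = (z + 3)*(z^2 - 2*z - 15) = (z - 5)*(z + 3)*(z + 3)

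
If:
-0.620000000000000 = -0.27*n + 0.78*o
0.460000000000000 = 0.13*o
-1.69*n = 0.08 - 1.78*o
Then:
No Solution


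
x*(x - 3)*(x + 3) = x^3 - 9*x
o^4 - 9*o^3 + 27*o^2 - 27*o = o*(o - 3)^3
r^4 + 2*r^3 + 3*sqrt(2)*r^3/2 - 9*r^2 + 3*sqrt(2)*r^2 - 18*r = r*(r + 2)*(r - 3*sqrt(2)/2)*(r + 3*sqrt(2))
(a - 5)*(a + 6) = a^2 + a - 30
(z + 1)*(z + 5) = z^2 + 6*z + 5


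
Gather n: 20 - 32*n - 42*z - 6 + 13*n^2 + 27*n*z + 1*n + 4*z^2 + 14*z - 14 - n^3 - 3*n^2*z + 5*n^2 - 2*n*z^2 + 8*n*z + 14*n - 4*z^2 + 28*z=-n^3 + n^2*(18 - 3*z) + n*(-2*z^2 + 35*z - 17)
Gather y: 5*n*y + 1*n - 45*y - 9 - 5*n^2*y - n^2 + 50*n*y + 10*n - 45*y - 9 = -n^2 + 11*n + y*(-5*n^2 + 55*n - 90) - 18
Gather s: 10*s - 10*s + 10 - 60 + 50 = 0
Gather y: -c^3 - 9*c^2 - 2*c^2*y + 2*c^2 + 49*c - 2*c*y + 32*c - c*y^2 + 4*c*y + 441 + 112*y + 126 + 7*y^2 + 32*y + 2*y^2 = -c^3 - 7*c^2 + 81*c + y^2*(9 - c) + y*(-2*c^2 + 2*c + 144) + 567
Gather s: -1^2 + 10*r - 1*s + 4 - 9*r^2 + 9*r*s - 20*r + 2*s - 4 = -9*r^2 - 10*r + s*(9*r + 1) - 1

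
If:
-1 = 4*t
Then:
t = -1/4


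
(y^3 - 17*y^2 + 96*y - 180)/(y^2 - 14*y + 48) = (y^2 - 11*y + 30)/(y - 8)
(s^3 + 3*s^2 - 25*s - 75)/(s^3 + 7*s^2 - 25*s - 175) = (s + 3)/(s + 7)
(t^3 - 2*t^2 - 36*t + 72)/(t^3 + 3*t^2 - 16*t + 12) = (t - 6)/(t - 1)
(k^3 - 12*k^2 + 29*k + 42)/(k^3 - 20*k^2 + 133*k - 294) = (k + 1)/(k - 7)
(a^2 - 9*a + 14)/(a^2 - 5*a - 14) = (a - 2)/(a + 2)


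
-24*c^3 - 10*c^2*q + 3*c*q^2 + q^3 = (-3*c + q)*(2*c + q)*(4*c + q)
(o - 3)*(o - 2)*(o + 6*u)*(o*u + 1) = o^4*u + 6*o^3*u^2 - 5*o^3*u + o^3 - 30*o^2*u^2 + 12*o^2*u - 5*o^2 + 36*o*u^2 - 30*o*u + 6*o + 36*u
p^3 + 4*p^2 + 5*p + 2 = (p + 1)^2*(p + 2)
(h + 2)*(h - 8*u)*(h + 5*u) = h^3 - 3*h^2*u + 2*h^2 - 40*h*u^2 - 6*h*u - 80*u^2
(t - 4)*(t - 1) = t^2 - 5*t + 4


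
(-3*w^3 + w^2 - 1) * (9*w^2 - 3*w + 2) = -27*w^5 + 18*w^4 - 9*w^3 - 7*w^2 + 3*w - 2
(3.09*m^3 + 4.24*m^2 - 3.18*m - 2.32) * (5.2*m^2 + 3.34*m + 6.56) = 16.068*m^5 + 32.3686*m^4 + 17.896*m^3 + 5.1292*m^2 - 28.6096*m - 15.2192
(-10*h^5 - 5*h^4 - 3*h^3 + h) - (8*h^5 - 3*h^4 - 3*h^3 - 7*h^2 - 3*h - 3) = -18*h^5 - 2*h^4 + 7*h^2 + 4*h + 3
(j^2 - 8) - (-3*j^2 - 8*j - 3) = 4*j^2 + 8*j - 5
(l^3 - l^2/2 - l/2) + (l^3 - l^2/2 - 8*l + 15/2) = 2*l^3 - l^2 - 17*l/2 + 15/2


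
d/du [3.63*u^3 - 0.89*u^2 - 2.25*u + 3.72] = 10.89*u^2 - 1.78*u - 2.25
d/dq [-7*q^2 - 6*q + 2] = -14*q - 6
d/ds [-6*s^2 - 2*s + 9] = -12*s - 2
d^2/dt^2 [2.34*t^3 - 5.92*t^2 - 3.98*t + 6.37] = 14.04*t - 11.84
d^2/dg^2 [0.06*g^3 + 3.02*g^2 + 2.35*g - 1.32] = 0.36*g + 6.04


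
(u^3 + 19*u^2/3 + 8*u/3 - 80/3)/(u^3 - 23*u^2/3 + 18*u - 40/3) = (u^2 + 8*u + 16)/(u^2 - 6*u + 8)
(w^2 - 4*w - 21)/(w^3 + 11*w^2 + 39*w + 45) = (w - 7)/(w^2 + 8*w + 15)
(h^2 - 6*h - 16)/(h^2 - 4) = (h - 8)/(h - 2)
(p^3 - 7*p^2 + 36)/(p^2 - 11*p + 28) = (p^3 - 7*p^2 + 36)/(p^2 - 11*p + 28)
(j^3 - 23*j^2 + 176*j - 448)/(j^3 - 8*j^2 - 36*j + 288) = (j^2 - 15*j + 56)/(j^2 - 36)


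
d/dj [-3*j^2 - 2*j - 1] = -6*j - 2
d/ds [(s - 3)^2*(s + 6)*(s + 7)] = 4*s^3 + 21*s^2 - 54*s - 135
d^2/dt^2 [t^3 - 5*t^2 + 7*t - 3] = 6*t - 10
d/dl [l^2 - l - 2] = 2*l - 1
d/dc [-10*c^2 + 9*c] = 9 - 20*c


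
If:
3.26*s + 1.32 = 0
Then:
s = -0.40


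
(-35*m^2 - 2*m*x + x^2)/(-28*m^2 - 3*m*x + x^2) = (5*m + x)/(4*m + x)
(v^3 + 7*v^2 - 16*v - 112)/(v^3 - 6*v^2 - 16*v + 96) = (v + 7)/(v - 6)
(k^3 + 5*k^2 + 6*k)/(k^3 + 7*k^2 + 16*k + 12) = k/(k + 2)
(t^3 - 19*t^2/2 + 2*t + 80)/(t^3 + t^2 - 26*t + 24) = (t^2 - 11*t/2 - 20)/(t^2 + 5*t - 6)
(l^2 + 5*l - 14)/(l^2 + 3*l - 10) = (l + 7)/(l + 5)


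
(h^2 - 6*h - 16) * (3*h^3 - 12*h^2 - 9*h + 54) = 3*h^5 - 30*h^4 + 15*h^3 + 300*h^2 - 180*h - 864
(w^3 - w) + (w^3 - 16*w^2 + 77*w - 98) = 2*w^3 - 16*w^2 + 76*w - 98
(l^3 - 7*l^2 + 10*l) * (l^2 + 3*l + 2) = l^5 - 4*l^4 - 9*l^3 + 16*l^2 + 20*l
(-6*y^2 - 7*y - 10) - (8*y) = -6*y^2 - 15*y - 10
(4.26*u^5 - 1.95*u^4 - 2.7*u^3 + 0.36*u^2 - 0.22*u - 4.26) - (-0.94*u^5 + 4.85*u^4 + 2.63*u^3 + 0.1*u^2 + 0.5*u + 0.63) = 5.2*u^5 - 6.8*u^4 - 5.33*u^3 + 0.26*u^2 - 0.72*u - 4.89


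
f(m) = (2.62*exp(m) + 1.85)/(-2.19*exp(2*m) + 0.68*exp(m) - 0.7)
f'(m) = (2.62*exp(m) + 1.85)*(4.38*exp(2*m) - 0.68*exp(m))/(-2.19*exp(2*m) + 0.68*exp(m) - 0.7)^2 + 2.62*exp(m)/(-2.19*exp(2*m) + 0.68*exp(m) - 0.7) = (5.7378*exp(2*m) + 8.103*exp(m) - 3.092)*exp(m)/(4.7961*exp(4*m) - 2.9784*exp(3*m) + 3.5284*exp(2*m) - 0.952*exp(m) + 0.49)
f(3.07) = -0.06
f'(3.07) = 0.06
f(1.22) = -0.46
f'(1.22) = 0.55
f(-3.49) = -2.83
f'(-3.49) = -0.19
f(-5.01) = -2.68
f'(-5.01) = -0.04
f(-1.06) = -3.79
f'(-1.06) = 0.26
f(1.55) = -0.31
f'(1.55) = 0.36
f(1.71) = -0.26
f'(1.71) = 0.29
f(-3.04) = -2.94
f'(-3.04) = -0.28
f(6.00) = 0.00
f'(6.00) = 0.00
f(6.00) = 0.00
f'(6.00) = 0.00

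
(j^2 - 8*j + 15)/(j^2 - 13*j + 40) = (j - 3)/(j - 8)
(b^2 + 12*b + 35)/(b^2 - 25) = (b + 7)/(b - 5)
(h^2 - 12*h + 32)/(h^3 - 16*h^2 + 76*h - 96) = (h - 4)/(h^2 - 8*h + 12)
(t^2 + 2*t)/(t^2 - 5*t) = (t + 2)/(t - 5)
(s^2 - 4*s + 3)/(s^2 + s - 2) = (s - 3)/(s + 2)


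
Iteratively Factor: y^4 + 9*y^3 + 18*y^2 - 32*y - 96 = (y - 2)*(y^3 + 11*y^2 + 40*y + 48) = (y - 2)*(y + 3)*(y^2 + 8*y + 16) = (y - 2)*(y + 3)*(y + 4)*(y + 4)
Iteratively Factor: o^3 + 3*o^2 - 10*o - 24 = (o - 3)*(o^2 + 6*o + 8) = (o - 3)*(o + 2)*(o + 4)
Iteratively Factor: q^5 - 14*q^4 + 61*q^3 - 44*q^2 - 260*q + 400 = (q - 4)*(q^4 - 10*q^3 + 21*q^2 + 40*q - 100) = (q - 4)*(q + 2)*(q^3 - 12*q^2 + 45*q - 50) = (q - 5)*(q - 4)*(q + 2)*(q^2 - 7*q + 10) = (q - 5)^2*(q - 4)*(q + 2)*(q - 2)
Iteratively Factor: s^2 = (s)*(s)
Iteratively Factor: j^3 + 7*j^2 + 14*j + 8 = (j + 2)*(j^2 + 5*j + 4) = (j + 2)*(j + 4)*(j + 1)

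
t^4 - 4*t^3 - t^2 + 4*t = t*(t - 4)*(t - 1)*(t + 1)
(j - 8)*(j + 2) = j^2 - 6*j - 16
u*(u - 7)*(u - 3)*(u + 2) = u^4 - 8*u^3 + u^2 + 42*u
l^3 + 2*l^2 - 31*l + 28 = (l - 4)*(l - 1)*(l + 7)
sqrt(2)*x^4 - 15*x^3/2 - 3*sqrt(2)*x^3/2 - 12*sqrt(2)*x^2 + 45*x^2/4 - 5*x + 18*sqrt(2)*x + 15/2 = (x - 3/2)*(x - 5*sqrt(2))*(x + sqrt(2))*(sqrt(2)*x + 1/2)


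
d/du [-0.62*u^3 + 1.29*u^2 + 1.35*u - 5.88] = -1.86*u^2 + 2.58*u + 1.35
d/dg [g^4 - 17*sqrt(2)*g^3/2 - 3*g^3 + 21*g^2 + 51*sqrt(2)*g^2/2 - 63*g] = 4*g^3 - 51*sqrt(2)*g^2/2 - 9*g^2 + 42*g + 51*sqrt(2)*g - 63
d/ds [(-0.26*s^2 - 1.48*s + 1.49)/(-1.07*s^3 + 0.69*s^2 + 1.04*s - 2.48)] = (-0.2782*s^4 - 3.1672*s^3 + 5.5337*s^2 - 0.7666*s + 2.1208)/(1.1449*s^6 - 1.4766*s^5 - 1.7495*s^4 + 6.7424*s^3 - 2.3408*s^2 - 5.1584*s + 6.1504)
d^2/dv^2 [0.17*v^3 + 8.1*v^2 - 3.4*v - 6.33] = 1.02*v + 16.2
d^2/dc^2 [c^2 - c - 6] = 2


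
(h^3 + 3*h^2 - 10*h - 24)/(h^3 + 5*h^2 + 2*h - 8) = (h - 3)/(h - 1)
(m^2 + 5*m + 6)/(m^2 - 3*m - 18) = (m + 2)/(m - 6)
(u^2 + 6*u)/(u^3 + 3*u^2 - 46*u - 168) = u/(u^2 - 3*u - 28)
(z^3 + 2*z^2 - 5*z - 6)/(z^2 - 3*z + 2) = (z^2 + 4*z + 3)/(z - 1)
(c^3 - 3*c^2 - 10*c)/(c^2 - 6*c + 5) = c*(c + 2)/(c - 1)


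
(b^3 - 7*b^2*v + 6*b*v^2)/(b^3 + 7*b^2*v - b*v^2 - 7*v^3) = b*(b - 6*v)/(b^2 + 8*b*v + 7*v^2)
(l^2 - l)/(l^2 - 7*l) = (l - 1)/(l - 7)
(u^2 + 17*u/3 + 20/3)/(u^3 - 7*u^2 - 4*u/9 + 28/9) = 3*(3*u^2 + 17*u + 20)/(9*u^3 - 63*u^2 - 4*u + 28)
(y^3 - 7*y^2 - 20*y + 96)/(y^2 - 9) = (y^2 - 4*y - 32)/(y + 3)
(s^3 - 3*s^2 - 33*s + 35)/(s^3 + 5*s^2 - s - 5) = (s - 7)/(s + 1)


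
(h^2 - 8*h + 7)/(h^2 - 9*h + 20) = (h^2 - 8*h + 7)/(h^2 - 9*h + 20)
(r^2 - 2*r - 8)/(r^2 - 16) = (r + 2)/(r + 4)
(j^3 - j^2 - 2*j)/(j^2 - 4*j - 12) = j*(-j^2 + j + 2)/(-j^2 + 4*j + 12)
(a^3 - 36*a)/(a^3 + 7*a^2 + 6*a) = (a - 6)/(a + 1)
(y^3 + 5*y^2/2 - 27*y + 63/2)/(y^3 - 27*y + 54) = (2*y^2 + 11*y - 21)/(2*(y^2 + 3*y - 18))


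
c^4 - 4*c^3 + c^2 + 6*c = c*(c - 3)*(c - 2)*(c + 1)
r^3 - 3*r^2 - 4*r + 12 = (r - 3)*(r - 2)*(r + 2)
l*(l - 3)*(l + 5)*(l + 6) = l^4 + 8*l^3 - 3*l^2 - 90*l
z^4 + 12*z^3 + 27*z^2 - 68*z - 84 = (z - 2)*(z + 1)*(z + 6)*(z + 7)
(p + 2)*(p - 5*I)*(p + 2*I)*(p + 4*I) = p^4 + 2*p^3 + I*p^3 + 22*p^2 + 2*I*p^2 + 44*p + 40*I*p + 80*I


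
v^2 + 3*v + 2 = (v + 1)*(v + 2)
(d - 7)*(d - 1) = d^2 - 8*d + 7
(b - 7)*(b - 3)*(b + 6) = b^3 - 4*b^2 - 39*b + 126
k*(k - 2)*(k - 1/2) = k^3 - 5*k^2/2 + k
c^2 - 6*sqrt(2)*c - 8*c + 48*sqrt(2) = (c - 8)*(c - 6*sqrt(2))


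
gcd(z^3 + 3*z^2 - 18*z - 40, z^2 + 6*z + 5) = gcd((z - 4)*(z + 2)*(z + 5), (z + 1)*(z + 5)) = z + 5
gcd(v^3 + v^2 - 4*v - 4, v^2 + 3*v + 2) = v^2 + 3*v + 2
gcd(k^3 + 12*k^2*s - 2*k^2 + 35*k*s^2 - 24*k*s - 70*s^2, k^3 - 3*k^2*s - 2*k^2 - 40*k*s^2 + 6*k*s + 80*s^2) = k^2 + 5*k*s - 2*k - 10*s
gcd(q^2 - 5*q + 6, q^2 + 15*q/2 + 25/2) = 1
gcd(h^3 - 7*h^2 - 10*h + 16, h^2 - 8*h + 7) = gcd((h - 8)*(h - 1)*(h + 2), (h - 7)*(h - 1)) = h - 1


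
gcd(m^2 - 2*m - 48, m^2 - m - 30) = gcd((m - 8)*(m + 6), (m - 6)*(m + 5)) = 1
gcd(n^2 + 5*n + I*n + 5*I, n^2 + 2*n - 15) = n + 5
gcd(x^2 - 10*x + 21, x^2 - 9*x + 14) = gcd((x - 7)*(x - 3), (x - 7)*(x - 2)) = x - 7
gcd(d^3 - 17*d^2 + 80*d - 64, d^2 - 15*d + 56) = d - 8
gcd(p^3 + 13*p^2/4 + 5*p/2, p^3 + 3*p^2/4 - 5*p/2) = p^2 + 2*p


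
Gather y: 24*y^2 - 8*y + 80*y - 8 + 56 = 24*y^2 + 72*y + 48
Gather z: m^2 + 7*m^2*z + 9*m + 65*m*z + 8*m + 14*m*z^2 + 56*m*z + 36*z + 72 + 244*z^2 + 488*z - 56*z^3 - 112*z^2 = m^2 + 17*m - 56*z^3 + z^2*(14*m + 132) + z*(7*m^2 + 121*m + 524) + 72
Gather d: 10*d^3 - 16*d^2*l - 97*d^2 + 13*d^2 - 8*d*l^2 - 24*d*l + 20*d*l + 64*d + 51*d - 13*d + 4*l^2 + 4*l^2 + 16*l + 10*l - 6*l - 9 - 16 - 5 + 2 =10*d^3 + d^2*(-16*l - 84) + d*(-8*l^2 - 4*l + 102) + 8*l^2 + 20*l - 28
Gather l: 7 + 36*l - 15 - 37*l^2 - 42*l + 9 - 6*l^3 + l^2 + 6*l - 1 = -6*l^3 - 36*l^2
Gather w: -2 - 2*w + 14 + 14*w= 12*w + 12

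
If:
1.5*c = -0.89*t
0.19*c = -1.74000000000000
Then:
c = -9.16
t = 15.43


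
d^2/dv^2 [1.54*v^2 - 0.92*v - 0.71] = 3.08000000000000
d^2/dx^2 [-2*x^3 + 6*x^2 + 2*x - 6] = 12 - 12*x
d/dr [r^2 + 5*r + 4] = 2*r + 5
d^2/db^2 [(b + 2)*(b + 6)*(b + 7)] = 6*b + 30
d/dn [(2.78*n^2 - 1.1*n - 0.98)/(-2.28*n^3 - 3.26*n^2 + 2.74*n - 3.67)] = (6.3384*n^4 - 5.016*n^3 - 2.672*n^2 - 26.7948*n + 6.7222)/(5.1984*n^6 + 14.8656*n^5 - 1.8668*n^4 - 1.1296*n^3 + 31.436*n^2 - 20.1116*n + 13.4689)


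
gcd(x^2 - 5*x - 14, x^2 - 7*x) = x - 7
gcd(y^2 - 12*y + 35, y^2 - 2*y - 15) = y - 5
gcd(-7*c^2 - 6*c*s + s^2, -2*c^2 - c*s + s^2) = c + s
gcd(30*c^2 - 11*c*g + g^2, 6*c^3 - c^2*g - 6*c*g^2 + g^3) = 6*c - g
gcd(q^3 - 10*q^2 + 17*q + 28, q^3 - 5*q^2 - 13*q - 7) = q^2 - 6*q - 7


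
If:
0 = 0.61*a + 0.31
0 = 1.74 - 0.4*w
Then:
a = -0.51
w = 4.35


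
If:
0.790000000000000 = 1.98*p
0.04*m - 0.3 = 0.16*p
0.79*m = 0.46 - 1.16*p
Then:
No Solution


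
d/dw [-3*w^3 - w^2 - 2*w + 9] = -9*w^2 - 2*w - 2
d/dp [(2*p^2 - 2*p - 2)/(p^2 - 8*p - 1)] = 14*(-p^2 - 1)/(p^4 - 16*p^3 + 62*p^2 + 16*p + 1)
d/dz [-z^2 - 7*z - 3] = -2*z - 7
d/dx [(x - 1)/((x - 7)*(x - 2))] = (-x^2 + 2*x + 5)/(x^4 - 18*x^3 + 109*x^2 - 252*x + 196)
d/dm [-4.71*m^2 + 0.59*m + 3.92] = 0.59 - 9.42*m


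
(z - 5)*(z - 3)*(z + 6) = z^3 - 2*z^2 - 33*z + 90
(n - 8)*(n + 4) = n^2 - 4*n - 32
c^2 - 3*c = c*(c - 3)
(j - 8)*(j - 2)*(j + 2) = j^3 - 8*j^2 - 4*j + 32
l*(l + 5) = l^2 + 5*l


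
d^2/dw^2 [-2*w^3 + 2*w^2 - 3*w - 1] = 4 - 12*w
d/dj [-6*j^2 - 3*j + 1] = -12*j - 3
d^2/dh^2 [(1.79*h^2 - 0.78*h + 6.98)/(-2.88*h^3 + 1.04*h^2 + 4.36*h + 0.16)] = (-29.693952*h^6 + 38.817792*h^5 - 843.616512*h^4 + 360.465344*h^3 + 486.6816*h^2 - 209.977728*h - 264.230976)/(23.887872*h^9 - 25.878528*h^8 - 99.145728*h^7 + 73.248256*h^6 + 152.971008*h^5 - 47.774592*h^4 - 87.013696*h^3 - 9.20448*h^2 - 0.334848*h - 0.004096)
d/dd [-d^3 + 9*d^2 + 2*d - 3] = -3*d^2 + 18*d + 2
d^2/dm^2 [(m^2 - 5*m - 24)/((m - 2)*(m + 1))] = 4*(-2*m^3 - 33*m^2 + 21*m - 29)/(m^6 - 3*m^5 - 3*m^4 + 11*m^3 + 6*m^2 - 12*m - 8)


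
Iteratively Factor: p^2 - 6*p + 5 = (p - 5)*(p - 1)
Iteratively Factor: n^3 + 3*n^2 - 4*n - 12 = (n + 2)*(n^2 + n - 6) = (n - 2)*(n + 2)*(n + 3)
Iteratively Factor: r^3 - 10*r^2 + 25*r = (r - 5)*(r^2 - 5*r) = (r - 5)^2*(r)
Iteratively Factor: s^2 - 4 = (s - 2)*(s + 2)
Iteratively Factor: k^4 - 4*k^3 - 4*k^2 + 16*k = (k - 4)*(k^3 - 4*k) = (k - 4)*(k - 2)*(k^2 + 2*k) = k*(k - 4)*(k - 2)*(k + 2)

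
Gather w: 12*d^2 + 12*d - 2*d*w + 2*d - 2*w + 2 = 12*d^2 + 14*d + w*(-2*d - 2) + 2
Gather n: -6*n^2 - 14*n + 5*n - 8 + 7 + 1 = -6*n^2 - 9*n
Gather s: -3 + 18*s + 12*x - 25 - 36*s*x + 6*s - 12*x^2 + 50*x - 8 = s*(24 - 36*x) - 12*x^2 + 62*x - 36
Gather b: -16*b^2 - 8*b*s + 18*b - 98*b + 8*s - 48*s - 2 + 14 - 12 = -16*b^2 + b*(-8*s - 80) - 40*s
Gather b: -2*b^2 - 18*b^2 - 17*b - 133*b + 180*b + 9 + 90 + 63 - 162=-20*b^2 + 30*b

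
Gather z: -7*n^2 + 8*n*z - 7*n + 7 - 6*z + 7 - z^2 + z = -7*n^2 - 7*n - z^2 + z*(8*n - 5) + 14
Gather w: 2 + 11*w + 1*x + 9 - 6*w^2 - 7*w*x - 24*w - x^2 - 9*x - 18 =-6*w^2 + w*(-7*x - 13) - x^2 - 8*x - 7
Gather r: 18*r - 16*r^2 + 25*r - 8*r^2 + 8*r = -24*r^2 + 51*r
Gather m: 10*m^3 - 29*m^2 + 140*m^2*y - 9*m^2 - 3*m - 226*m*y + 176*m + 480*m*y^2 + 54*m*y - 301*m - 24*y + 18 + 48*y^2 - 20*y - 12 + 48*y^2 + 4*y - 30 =10*m^3 + m^2*(140*y - 38) + m*(480*y^2 - 172*y - 128) + 96*y^2 - 40*y - 24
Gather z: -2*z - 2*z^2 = -2*z^2 - 2*z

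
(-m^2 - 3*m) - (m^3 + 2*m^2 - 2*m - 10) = -m^3 - 3*m^2 - m + 10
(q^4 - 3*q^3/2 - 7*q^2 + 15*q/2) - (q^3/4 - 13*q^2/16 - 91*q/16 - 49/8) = q^4 - 7*q^3/4 - 99*q^2/16 + 211*q/16 + 49/8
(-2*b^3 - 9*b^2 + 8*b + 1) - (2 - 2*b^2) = -2*b^3 - 7*b^2 + 8*b - 1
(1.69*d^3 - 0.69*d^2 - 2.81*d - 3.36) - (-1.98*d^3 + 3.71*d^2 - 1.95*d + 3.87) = 3.67*d^3 - 4.4*d^2 - 0.86*d - 7.23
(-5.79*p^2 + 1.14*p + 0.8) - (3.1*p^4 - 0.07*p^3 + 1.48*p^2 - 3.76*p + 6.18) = -3.1*p^4 + 0.07*p^3 - 7.27*p^2 + 4.9*p - 5.38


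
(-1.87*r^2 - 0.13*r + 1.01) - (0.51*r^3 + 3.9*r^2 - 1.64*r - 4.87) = -0.51*r^3 - 5.77*r^2 + 1.51*r + 5.88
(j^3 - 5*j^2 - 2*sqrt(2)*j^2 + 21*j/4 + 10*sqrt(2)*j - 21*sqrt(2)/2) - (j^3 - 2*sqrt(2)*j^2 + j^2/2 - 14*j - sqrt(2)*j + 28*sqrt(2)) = -11*j^2/2 + 11*sqrt(2)*j + 77*j/4 - 77*sqrt(2)/2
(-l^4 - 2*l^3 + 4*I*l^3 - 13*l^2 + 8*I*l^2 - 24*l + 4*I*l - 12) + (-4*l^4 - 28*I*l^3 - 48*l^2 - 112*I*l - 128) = -5*l^4 - 2*l^3 - 24*I*l^3 - 61*l^2 + 8*I*l^2 - 24*l - 108*I*l - 140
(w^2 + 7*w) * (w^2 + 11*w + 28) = w^4 + 18*w^3 + 105*w^2 + 196*w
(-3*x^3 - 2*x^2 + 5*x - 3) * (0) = 0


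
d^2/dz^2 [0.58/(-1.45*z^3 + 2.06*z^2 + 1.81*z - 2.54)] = ((5.046*z - 2.3896)*(1.45*z^3 - 2.06*z^2 - 1.81*z + 2.54) - 0.58*(-8.7*z^2 + 8.24*z + 3.62)*(-4.35*z^2 + 4.12*z + 1.81))/(1.45*z^3 - 2.06*z^2 - 1.81*z + 2.54)^3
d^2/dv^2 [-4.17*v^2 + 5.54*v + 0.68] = -8.34000000000000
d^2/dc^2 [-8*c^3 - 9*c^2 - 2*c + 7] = -48*c - 18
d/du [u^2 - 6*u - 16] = 2*u - 6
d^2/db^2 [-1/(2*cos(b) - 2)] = (cos(b) + 2)/(2*(cos(b) - 1)^2)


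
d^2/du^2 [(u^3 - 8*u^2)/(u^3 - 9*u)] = 2*(-8*u^3 + 27*u^2 - 216*u + 81)/(u^6 - 27*u^4 + 243*u^2 - 729)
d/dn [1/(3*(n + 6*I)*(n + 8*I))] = 2*(-n - 7*I)/(3*(n^4 + 28*I*n^3 - 292*n^2 - 1344*I*n + 2304))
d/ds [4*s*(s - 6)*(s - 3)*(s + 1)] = 16*s^3 - 96*s^2 + 72*s + 72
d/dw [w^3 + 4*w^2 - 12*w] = 3*w^2 + 8*w - 12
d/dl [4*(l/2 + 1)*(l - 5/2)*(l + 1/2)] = 6*l^2 - 21/2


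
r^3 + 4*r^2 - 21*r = r*(r - 3)*(r + 7)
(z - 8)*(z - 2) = z^2 - 10*z + 16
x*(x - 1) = x^2 - x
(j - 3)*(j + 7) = j^2 + 4*j - 21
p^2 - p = p*(p - 1)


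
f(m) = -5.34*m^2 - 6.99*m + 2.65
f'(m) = -10.68*m - 6.99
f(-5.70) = -131.00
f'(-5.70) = 53.89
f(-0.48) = 4.77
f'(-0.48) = -1.86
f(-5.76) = -134.26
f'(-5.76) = 54.53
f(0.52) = -2.43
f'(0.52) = -12.54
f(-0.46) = 4.74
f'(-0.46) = -2.08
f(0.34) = -0.34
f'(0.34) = -10.62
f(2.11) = -35.87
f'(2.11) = -29.52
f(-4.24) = -63.71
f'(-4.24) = 38.29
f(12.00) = -850.19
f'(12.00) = -135.15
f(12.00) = -850.19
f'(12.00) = -135.15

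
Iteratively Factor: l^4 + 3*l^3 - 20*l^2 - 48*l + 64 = (l + 4)*(l^3 - l^2 - 16*l + 16) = (l - 1)*(l + 4)*(l^2 - 16) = (l - 1)*(l + 4)^2*(l - 4)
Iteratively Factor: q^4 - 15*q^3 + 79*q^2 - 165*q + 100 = (q - 1)*(q^3 - 14*q^2 + 65*q - 100) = (q - 5)*(q - 1)*(q^2 - 9*q + 20) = (q - 5)*(q - 4)*(q - 1)*(q - 5)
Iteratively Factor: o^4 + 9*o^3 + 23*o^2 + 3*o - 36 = (o + 3)*(o^3 + 6*o^2 + 5*o - 12) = (o + 3)^2*(o^2 + 3*o - 4) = (o - 1)*(o + 3)^2*(o + 4)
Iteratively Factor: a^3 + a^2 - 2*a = (a + 2)*(a^2 - a) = a*(a + 2)*(a - 1)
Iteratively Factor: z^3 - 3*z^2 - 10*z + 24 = (z - 2)*(z^2 - z - 12) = (z - 4)*(z - 2)*(z + 3)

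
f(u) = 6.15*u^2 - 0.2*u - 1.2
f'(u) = 12.3*u - 0.2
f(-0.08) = -1.14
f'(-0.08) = -1.18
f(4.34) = 113.77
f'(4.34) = 53.18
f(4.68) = 132.56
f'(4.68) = 57.36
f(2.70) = 43.09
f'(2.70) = 33.01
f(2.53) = 37.66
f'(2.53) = 30.92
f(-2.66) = 42.85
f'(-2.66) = -32.92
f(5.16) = 161.52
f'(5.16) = 63.27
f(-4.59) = 129.29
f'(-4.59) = -56.66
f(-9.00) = 498.75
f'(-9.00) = -110.90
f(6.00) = 219.00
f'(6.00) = 73.60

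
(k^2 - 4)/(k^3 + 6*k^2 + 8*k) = (k - 2)/(k*(k + 4))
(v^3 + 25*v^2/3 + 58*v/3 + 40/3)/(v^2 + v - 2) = (3*v^2 + 19*v + 20)/(3*(v - 1))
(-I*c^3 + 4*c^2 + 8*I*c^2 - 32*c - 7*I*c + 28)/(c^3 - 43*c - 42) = (-I*c^2 + c*(4 + I) - 4)/(c^2 + 7*c + 6)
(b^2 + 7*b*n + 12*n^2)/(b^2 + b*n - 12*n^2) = (b + 3*n)/(b - 3*n)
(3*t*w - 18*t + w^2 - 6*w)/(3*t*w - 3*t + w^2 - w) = (w - 6)/(w - 1)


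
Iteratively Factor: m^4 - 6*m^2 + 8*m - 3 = (m - 1)*(m^3 + m^2 - 5*m + 3) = (m - 1)^2*(m^2 + 2*m - 3) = (m - 1)^3*(m + 3)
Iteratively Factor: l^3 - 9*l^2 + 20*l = (l - 4)*(l^2 - 5*l) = l*(l - 4)*(l - 5)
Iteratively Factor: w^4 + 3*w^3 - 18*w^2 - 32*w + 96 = (w + 4)*(w^3 - w^2 - 14*w + 24) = (w - 2)*(w + 4)*(w^2 + w - 12) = (w - 2)*(w + 4)^2*(w - 3)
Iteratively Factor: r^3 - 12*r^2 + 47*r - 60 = (r - 5)*(r^2 - 7*r + 12) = (r - 5)*(r - 4)*(r - 3)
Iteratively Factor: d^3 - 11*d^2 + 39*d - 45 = (d - 3)*(d^2 - 8*d + 15) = (d - 3)^2*(d - 5)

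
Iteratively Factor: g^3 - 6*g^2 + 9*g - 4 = (g - 1)*(g^2 - 5*g + 4) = (g - 4)*(g - 1)*(g - 1)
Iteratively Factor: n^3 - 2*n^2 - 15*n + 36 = (n + 4)*(n^2 - 6*n + 9) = (n - 3)*(n + 4)*(n - 3)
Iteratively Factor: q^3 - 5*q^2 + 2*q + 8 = (q - 4)*(q^2 - q - 2) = (q - 4)*(q - 2)*(q + 1)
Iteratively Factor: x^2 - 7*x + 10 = (x - 2)*(x - 5)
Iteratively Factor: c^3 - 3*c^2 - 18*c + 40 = (c - 5)*(c^2 + 2*c - 8) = (c - 5)*(c - 2)*(c + 4)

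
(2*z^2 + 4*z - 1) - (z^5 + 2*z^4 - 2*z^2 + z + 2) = -z^5 - 2*z^4 + 4*z^2 + 3*z - 3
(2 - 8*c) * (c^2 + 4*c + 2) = -8*c^3 - 30*c^2 - 8*c + 4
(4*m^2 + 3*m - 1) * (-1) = -4*m^2 - 3*m + 1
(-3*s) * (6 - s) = 3*s^2 - 18*s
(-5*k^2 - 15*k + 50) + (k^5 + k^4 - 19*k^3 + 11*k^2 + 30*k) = k^5 + k^4 - 19*k^3 + 6*k^2 + 15*k + 50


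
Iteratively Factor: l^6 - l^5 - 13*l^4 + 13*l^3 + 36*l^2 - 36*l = (l - 2)*(l^5 + l^4 - 11*l^3 - 9*l^2 + 18*l) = l*(l - 2)*(l^4 + l^3 - 11*l^2 - 9*l + 18) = l*(l - 3)*(l - 2)*(l^3 + 4*l^2 + l - 6) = l*(l - 3)*(l - 2)*(l + 3)*(l^2 + l - 2) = l*(l - 3)*(l - 2)*(l - 1)*(l + 3)*(l + 2)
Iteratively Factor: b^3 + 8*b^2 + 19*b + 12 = (b + 3)*(b^2 + 5*b + 4) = (b + 3)*(b + 4)*(b + 1)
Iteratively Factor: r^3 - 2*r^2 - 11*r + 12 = (r - 4)*(r^2 + 2*r - 3) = (r - 4)*(r + 3)*(r - 1)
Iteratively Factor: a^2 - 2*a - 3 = (a + 1)*(a - 3)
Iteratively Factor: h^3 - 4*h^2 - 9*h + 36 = (h + 3)*(h^2 - 7*h + 12) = (h - 4)*(h + 3)*(h - 3)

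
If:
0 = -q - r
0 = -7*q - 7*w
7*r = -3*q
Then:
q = 0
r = 0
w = 0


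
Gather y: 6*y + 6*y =12*y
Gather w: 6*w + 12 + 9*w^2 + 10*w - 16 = 9*w^2 + 16*w - 4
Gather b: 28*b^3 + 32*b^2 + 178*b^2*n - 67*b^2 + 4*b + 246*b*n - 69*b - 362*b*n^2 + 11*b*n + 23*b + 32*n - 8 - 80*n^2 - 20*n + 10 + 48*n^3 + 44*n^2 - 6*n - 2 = 28*b^3 + b^2*(178*n - 35) + b*(-362*n^2 + 257*n - 42) + 48*n^3 - 36*n^2 + 6*n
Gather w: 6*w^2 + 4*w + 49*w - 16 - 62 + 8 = 6*w^2 + 53*w - 70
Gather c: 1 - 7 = -6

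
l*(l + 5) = l^2 + 5*l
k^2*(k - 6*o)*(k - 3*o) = k^4 - 9*k^3*o + 18*k^2*o^2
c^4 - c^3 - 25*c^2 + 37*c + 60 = (c - 4)*(c - 3)*(c + 1)*(c + 5)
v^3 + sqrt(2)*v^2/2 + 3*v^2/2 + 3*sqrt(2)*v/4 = v*(v + 3/2)*(v + sqrt(2)/2)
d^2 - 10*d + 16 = (d - 8)*(d - 2)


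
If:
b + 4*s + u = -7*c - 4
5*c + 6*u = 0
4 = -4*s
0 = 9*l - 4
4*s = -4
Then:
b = 37*u/5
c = -6*u/5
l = 4/9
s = -1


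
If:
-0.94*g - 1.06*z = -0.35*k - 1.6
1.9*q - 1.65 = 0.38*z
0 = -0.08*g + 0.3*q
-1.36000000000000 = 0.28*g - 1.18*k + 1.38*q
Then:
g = 3.06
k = 2.83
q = 0.82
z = -0.27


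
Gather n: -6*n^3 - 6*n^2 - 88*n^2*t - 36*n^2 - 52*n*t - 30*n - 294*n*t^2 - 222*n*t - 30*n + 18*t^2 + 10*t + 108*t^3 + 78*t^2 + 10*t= -6*n^3 + n^2*(-88*t - 42) + n*(-294*t^2 - 274*t - 60) + 108*t^3 + 96*t^2 + 20*t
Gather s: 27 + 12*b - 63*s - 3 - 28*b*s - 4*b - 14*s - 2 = 8*b + s*(-28*b - 77) + 22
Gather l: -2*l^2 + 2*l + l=-2*l^2 + 3*l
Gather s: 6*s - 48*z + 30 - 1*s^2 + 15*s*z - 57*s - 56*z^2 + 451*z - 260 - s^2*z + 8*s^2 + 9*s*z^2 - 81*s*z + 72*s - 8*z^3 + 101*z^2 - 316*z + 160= s^2*(7 - z) + s*(9*z^2 - 66*z + 21) - 8*z^3 + 45*z^2 + 87*z - 70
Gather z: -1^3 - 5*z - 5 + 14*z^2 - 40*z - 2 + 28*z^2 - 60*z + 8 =42*z^2 - 105*z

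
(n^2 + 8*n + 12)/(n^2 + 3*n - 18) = (n + 2)/(n - 3)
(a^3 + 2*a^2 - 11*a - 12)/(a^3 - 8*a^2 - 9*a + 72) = (a^2 + 5*a + 4)/(a^2 - 5*a - 24)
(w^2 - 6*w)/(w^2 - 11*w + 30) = w/(w - 5)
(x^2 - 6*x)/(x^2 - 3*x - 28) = x*(6 - x)/(-x^2 + 3*x + 28)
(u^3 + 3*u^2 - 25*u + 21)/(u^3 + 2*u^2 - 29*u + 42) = (u - 1)/(u - 2)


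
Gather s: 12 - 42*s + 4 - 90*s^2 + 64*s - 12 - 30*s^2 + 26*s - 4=-120*s^2 + 48*s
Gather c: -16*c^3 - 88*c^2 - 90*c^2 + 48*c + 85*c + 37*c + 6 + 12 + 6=-16*c^3 - 178*c^2 + 170*c + 24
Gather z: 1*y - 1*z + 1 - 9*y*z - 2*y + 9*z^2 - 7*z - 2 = -y + 9*z^2 + z*(-9*y - 8) - 1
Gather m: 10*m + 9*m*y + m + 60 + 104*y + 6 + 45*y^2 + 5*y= m*(9*y + 11) + 45*y^2 + 109*y + 66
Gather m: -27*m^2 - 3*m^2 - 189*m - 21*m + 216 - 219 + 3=-30*m^2 - 210*m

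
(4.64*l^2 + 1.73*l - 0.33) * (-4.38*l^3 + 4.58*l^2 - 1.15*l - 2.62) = -20.3232*l^5 + 13.6738*l^4 + 4.0328*l^3 - 15.6577*l^2 - 4.1531*l + 0.8646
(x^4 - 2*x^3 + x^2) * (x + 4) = x^5 + 2*x^4 - 7*x^3 + 4*x^2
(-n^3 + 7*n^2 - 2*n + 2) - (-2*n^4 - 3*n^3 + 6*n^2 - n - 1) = 2*n^4 + 2*n^3 + n^2 - n + 3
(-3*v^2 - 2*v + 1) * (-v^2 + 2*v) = 3*v^4 - 4*v^3 - 5*v^2 + 2*v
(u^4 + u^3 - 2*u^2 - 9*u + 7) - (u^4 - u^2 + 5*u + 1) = u^3 - u^2 - 14*u + 6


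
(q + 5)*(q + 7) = q^2 + 12*q + 35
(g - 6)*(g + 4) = g^2 - 2*g - 24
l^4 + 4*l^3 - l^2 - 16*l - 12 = (l - 2)*(l + 1)*(l + 2)*(l + 3)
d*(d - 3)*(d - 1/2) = d^3 - 7*d^2/2 + 3*d/2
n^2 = n^2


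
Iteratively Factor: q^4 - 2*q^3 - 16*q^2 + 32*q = (q - 4)*(q^3 + 2*q^2 - 8*q) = (q - 4)*(q - 2)*(q^2 + 4*q) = q*(q - 4)*(q - 2)*(q + 4)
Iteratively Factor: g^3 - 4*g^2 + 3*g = (g - 1)*(g^2 - 3*g) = (g - 3)*(g - 1)*(g)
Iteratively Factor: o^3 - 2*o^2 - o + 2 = (o - 1)*(o^2 - o - 2) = (o - 2)*(o - 1)*(o + 1)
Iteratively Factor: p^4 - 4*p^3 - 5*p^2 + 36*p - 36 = (p - 2)*(p^3 - 2*p^2 - 9*p + 18) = (p - 2)^2*(p^2 - 9) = (p - 2)^2*(p + 3)*(p - 3)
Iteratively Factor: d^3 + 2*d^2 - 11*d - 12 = (d - 3)*(d^2 + 5*d + 4) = (d - 3)*(d + 4)*(d + 1)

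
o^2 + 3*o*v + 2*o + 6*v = (o + 2)*(o + 3*v)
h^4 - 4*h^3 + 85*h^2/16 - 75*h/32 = h*(h - 3/2)*(h - 5/4)^2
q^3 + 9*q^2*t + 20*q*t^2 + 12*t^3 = (q + t)*(q + 2*t)*(q + 6*t)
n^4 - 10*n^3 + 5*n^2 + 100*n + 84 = (n - 7)*(n - 6)*(n + 1)*(n + 2)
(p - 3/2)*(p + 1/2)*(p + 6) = p^3 + 5*p^2 - 27*p/4 - 9/2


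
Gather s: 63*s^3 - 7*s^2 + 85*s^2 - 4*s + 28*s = 63*s^3 + 78*s^2 + 24*s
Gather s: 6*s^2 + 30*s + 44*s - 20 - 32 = 6*s^2 + 74*s - 52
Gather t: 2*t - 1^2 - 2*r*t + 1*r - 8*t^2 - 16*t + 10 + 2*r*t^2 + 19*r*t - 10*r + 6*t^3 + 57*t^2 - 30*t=-9*r + 6*t^3 + t^2*(2*r + 49) + t*(17*r - 44) + 9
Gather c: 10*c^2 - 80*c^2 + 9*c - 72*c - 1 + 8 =-70*c^2 - 63*c + 7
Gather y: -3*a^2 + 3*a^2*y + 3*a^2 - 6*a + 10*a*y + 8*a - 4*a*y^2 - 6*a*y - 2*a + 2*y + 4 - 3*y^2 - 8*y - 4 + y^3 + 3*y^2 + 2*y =-4*a*y^2 + y^3 + y*(3*a^2 + 4*a - 4)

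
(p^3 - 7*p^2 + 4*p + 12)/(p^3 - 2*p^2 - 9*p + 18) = (p^2 - 5*p - 6)/(p^2 - 9)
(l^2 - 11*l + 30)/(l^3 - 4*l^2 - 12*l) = (l - 5)/(l*(l + 2))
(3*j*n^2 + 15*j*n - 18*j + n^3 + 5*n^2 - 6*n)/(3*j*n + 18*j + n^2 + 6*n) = n - 1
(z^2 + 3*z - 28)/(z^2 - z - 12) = (z + 7)/(z + 3)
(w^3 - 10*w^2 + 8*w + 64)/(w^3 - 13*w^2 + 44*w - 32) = (w + 2)/(w - 1)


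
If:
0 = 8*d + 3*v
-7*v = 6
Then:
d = 9/28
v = -6/7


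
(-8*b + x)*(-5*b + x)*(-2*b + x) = -80*b^3 + 66*b^2*x - 15*b*x^2 + x^3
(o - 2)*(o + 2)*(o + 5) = o^3 + 5*o^2 - 4*o - 20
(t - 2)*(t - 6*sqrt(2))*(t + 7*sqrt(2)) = t^3 - 2*t^2 + sqrt(2)*t^2 - 84*t - 2*sqrt(2)*t + 168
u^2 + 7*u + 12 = (u + 3)*(u + 4)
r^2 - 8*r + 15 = (r - 5)*(r - 3)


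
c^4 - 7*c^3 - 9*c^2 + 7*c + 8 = (c - 8)*(c - 1)*(c + 1)^2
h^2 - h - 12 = (h - 4)*(h + 3)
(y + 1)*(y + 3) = y^2 + 4*y + 3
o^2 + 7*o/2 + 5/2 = (o + 1)*(o + 5/2)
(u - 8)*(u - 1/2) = u^2 - 17*u/2 + 4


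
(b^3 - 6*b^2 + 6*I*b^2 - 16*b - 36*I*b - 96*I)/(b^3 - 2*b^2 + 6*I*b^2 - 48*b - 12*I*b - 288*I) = (b + 2)/(b + 6)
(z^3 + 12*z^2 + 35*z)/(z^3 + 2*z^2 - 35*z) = (z + 5)/(z - 5)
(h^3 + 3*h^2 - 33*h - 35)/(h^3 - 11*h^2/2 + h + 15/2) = 2*(h + 7)/(2*h - 3)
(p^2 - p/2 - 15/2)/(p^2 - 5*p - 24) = (-2*p^2 + p + 15)/(2*(-p^2 + 5*p + 24))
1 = 1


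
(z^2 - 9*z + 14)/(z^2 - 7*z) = (z - 2)/z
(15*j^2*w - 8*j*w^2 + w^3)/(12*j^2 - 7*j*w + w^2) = w*(-5*j + w)/(-4*j + w)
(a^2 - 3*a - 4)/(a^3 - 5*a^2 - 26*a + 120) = (a + 1)/(a^2 - a - 30)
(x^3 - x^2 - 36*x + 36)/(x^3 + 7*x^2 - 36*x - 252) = (x - 1)/(x + 7)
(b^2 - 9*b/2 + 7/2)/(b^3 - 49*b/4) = 2*(b - 1)/(b*(2*b + 7))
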